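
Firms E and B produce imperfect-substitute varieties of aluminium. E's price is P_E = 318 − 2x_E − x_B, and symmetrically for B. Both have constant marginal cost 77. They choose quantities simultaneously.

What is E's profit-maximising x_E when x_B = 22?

54.75

Firm E's profit: π = x_E(318 − 2x_E − x_B) − 77x_E.
∂π/∂x_E = 241 − 4x_E − x_B = 0 ⇒ x_E = 60.25 − 0.25x_B.
At x_B = 22: x_E = 60.25 − 0.25·22 = 54.75.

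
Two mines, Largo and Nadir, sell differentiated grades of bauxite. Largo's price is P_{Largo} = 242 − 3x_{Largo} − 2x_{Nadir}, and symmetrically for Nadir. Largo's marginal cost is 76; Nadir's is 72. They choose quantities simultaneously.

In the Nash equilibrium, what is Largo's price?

137.5

Mine Largo's profit: π = x_{Largo}(242 − 3x_{Largo} − 2x_{Nadir}) − 76x_{Largo}.
∂π/∂x_{Largo} = 166 − 6x_{Largo} − 2x_{Nadir} = 0 ⇒ x_{Largo} = 83/3 − (1/3)x_{Nadir}.
Similarly x_{Nadir} = 85/3 − (1/3)x_{Largo}.
Solving the two reaction functions simultaneously: (1 − (−1/3)(−1/3))x_{Largo} = 83/3 − (1/3)·(85/3), so (8/9)x_{Largo} = 164/9 and x_{Largo} = 20.5.
Then x_{Nadir} = 85/3 − (1/3)·20.5 = 21.5.
P_{Largo} = 242 − 3·20.5 − 2·21.5 = 137.5.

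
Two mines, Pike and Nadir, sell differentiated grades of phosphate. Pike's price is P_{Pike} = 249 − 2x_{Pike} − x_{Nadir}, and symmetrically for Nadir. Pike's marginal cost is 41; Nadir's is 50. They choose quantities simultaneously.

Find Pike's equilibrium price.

125.4

Mine Pike's profit: π = x_{Pike}(249 − 2x_{Pike} − x_{Nadir}) − 41x_{Pike}.
∂π/∂x_{Pike} = 208 − 4x_{Pike} − x_{Nadir} = 0 ⇒ x_{Pike} = 52 − 0.25x_{Nadir}.
Similarly x_{Nadir} = 49.75 − 0.25x_{Pike}.
Solving the two reaction functions simultaneously: (1 − (−0.25)(−0.25))x_{Pike} = 52 − 0.25·49.75, so 0.9375x_{Pike} = 39.5625 and x_{Pike} = 42.2.
Then x_{Nadir} = 49.75 − 0.25·42.2 = 39.2.
P_{Pike} = 249 − 2·42.2 − 39.2 = 125.4.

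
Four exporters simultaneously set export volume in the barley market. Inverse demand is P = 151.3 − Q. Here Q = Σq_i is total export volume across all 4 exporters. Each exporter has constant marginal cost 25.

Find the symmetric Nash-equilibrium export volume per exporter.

25.26

A representative exporter's profit is π_i = q_i(151.3 − Q) − 25q_i, with Q = q_i + Σ_{j≠i} q_j.
First-order condition: 126.3 − 2q_i − Σ_{j≠i} q_j = 0.
With identical exporters, set every q_j = q: then 126.3 − 2q − 3q = 0, i.e. q = 126.3/5 = 25.26.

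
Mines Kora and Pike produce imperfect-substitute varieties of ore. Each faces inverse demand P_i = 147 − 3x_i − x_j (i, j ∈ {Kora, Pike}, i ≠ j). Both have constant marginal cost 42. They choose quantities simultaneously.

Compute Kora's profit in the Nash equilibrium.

Mine Kora's profit: π = x_{Kora}(147 − 3x_{Kora} − x_{Pike}) − 42x_{Kora}.
∂π/∂x_{Kora} = 105 − 6x_{Kora} − x_{Pike} = 0 ⇒ x_{Kora} = 17.5 − (1/6)x_{Pike}.
Setting x_{Kora} = x_{Pike} in the reaction function: x_{Kora} = 17.5 − (1/6)x_{Kora}, so x_{Kora} = 17.5 / (7/6) = 15.
P_{Kora} = 147 − 3·15 − 15 = 87.
Profit = (87 − 42)·15 = 675.

675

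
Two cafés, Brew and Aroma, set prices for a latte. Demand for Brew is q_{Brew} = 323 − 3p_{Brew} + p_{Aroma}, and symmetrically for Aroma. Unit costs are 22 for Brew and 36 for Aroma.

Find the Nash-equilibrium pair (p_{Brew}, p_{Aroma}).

Brew's profit: π = (p_{Brew} − 22)(323 − 3p_{Brew} + p_{Aroma}).
∂π/∂p_{Brew} = 389 − 6p_{Brew} + p_{Aroma} = 0 ⇒ p_{Brew} = 389/6 + (1/6)p_{Aroma}.
Similarly p_{Aroma} = 431/6 + (1/6)p_{Brew}.
Plugging p_{Aroma} into Brew's best response: p_{Brew} = 389/6 + (1/6)(431/6 + (1/6)p_{Brew}) ⇒ (35/36)p_{Brew} = 2765/36, so p_{Brew} = 79.
Then p_{Aroma} = 431/6 + (1/6)·79 = 85.

79, 85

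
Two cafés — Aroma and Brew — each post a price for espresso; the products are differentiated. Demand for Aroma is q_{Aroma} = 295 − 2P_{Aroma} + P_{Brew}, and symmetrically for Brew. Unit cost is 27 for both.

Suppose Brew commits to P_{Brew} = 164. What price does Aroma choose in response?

128.25

Aroma's profit: π = (P_{Aroma} − 27)(295 − 2P_{Aroma} + P_{Brew}).
∂π/∂P_{Aroma} = 349 − 4P_{Aroma} + P_{Brew} = 0 ⇒ P_{Aroma} = 87.25 + 0.25P_{Brew}.
At P_{Brew} = 164: P_{Aroma} = 87.25 + 0.25·164 = 128.25.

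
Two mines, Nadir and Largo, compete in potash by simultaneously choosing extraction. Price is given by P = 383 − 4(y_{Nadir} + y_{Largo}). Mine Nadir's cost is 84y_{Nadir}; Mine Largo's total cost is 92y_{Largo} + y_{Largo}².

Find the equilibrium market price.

Mine Nadir's profit: π = y_{Nadir}(383 − 4(y_{Nadir} + y_{Largo})) − 84y_{Nadir}.
∂π/∂y_{Nadir} = 299 − 8y_{Nadir} − 4y_{Largo} = 0, so y_{Nadir} = 37.375 − 0.5y_{Largo}.
For Largo: ∂π/∂y_{Largo} = 291 − 10y_{Largo} − 4y_{Nadir} = 0 ⇒ y_{Largo} = 29.1 − 0.4y_{Nadir}.
Plugging y_{Largo} into Nadir's best response: y_{Nadir} = 37.375 − 0.5(29.1 − 0.4y_{Nadir}) ⇒ 0.8y_{Nadir} = 22.825, so y_{Nadir} = 913/32.
Then y_{Largo} = 29.1 − 0.4·(913/32) = 17.6875.
Equilibrium price: P = 383 − 4·(1479/32) = 198.125.

198.125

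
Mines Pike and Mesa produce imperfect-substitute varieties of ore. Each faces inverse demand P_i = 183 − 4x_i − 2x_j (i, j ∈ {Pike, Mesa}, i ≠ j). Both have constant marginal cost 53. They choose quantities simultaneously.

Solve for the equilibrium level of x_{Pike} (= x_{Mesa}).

Mine Pike's profit: π = x_{Pike}(183 − 4x_{Pike} − 2x_{Mesa}) − 53x_{Pike}.
∂π/∂x_{Pike} = 130 − 8x_{Pike} − 2x_{Mesa} = 0 ⇒ x_{Pike} = 16.25 − 0.25x_{Mesa}.
The game is symmetric, so in equilibrium x_{Mesa} = x_{Pike}: the reaction function gives 1.25x_{Pike} = 16.25, hence x_{Pike} = 13.

13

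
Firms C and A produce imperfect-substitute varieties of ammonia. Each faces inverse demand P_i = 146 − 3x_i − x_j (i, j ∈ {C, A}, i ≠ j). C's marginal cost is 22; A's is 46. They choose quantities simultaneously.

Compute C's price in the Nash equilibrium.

Firm C's profit: π = x_C(146 − 3x_C − x_A) − 22x_C.
∂π/∂x_C = 124 − 6x_C − x_A = 0 ⇒ x_C = 62/3 − (1/6)x_A.
Similarly x_A = 50/3 − (1/6)x_C.
Solving the two reaction functions simultaneously: (1 − (−1/6)(−1/6))x_C = 62/3 − (1/6)·(50/3), so (35/36)x_C = 161/9 and x_C = 18.4.
Then x_A = 50/3 − (1/6)·18.4 = 13.6.
P_C = 146 − 3·18.4 − 13.6 = 77.2.

77.2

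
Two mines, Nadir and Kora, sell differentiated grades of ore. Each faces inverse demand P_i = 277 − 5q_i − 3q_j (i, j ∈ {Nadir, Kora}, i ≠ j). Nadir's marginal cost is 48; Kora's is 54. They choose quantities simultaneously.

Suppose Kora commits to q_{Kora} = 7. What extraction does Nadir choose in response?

20.8

Mine Nadir's profit: π = q_{Nadir}(277 − 5q_{Nadir} − 3q_{Kora}) − 48q_{Nadir}.
∂π/∂q_{Nadir} = 229 − 10q_{Nadir} − 3q_{Kora} = 0 ⇒ q_{Nadir} = 22.9 − 0.3q_{Kora}.
At q_{Kora} = 7: q_{Nadir} = 22.9 − 0.3·7 = 20.8.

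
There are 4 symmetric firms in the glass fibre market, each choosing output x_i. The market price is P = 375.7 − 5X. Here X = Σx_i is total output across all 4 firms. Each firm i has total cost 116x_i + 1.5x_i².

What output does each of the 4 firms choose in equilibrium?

9.275

A representative firm's profit is π_i = x_i(375.7 − 5X) − 116x_i − 1.5x_i², with X = x_i + Σ_{j≠i} x_j.
First-order condition: 259.7 − 13x_i − 5Σ_{j≠i} x_j = 0.
With identical firms, set every x_j = x: then 259.7 − 13x − 15x = 0, i.e. x = 259.7/28 = 9.275.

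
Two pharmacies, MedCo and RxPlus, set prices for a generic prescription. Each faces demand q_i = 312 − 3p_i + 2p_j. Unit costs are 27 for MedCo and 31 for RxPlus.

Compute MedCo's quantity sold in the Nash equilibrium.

216

MedCo's profit: π = (p_{MedCo} − 27)(312 − 3p_{MedCo} + 2p_{RxPlus}).
∂π/∂p_{MedCo} = 393 − 6p_{MedCo} + 2p_{RxPlus} = 0 ⇒ p_{MedCo} = 65.5 + (1/3)p_{RxPlus}.
Similarly p_{RxPlus} = 67.5 + (1/3)p_{MedCo}.
Solving the two reaction functions simultaneously: (1 − (1/3)(1/3))p_{MedCo} = 65.5 + (1/3)·67.5, so (8/9)p_{MedCo} = 88 and p_{MedCo} = 99.
Then p_{RxPlus} = 67.5 + (1/3)·99 = 100.5.
q_{MedCo} = 312 − 3·99 + 2·100.5 = 216.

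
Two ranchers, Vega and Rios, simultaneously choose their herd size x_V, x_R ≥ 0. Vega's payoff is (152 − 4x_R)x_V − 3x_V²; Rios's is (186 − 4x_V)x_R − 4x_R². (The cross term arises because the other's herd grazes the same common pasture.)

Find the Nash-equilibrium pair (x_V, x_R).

Expanding Vega's payoff: 152x_V − 4x_Rx_V − 3x_V².
∂π/∂x_V = 152 − 4x_R − 6x_V = 0, so x_V = 76/3 − (2/3)x_R.
Likewise for Rios: x_R = 23.25 − 0.5x_V.
Substituting the second reaction function into the first: x_V = 76/3 − (2/3)(23.25 − 0.5x_V), which gives (2/3)x_V = 59/6 ⇒ x_V = 14.75.
Then x_R = 23.25 − 0.5·14.75 = 15.875.

14.75, 15.875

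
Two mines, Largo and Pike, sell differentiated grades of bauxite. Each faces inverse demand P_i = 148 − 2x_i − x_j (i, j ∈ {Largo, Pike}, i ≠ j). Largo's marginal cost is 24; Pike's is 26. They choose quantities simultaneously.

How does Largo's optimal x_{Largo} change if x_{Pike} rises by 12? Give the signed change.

Mine Largo's profit: π = x_{Largo}(148 − 2x_{Largo} − x_{Pike}) − 24x_{Largo}.
∂π/∂x_{Largo} = 124 − 4x_{Largo} − x_{Pike} = 0 ⇒ x_{Largo} = 31 − 0.25x_{Pike}.
The reaction-function slope is −0.25, so a 12-unit rise in x_{Pike} moves x_{Largo} by −0.25 × 12 = −3. Largo's best response falls — the actions are strategic substitutes.

-3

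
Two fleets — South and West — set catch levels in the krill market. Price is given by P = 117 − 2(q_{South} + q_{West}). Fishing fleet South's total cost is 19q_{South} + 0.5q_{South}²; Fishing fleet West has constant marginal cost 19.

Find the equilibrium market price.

55.75

Fishing fleet South's profit: π = q_{South}(117 − 2(q_{South} + q_{West})) − 19q_{South} − 0.5q_{South}².
∂π/∂q_{South} = 98 − 5q_{South} − 2q_{West} = 0, so q_{South} = 19.6 − 0.4q_{West}.
For West: ∂π/∂q_{West} = 98 − 4q_{West} − 2q_{South} = 0 ⇒ q_{West} = 24.5 − 0.5q_{South}.
Plugging q_{West} into South's best response: q_{South} = 19.6 − 0.4(24.5 − 0.5q_{South}) ⇒ 0.8q_{South} = 9.8, so q_{South} = 12.25.
Then q_{West} = 24.5 − 0.5·12.25 = 18.375.
Equilibrium price: P = 117 − 2·30.625 = 55.75.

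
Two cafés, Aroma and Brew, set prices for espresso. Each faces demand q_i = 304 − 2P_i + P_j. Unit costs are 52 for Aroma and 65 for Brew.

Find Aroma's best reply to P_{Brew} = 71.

Aroma's profit: π = (P_{Aroma} − 52)(304 − 2P_{Aroma} + P_{Brew}).
∂π/∂P_{Aroma} = 408 − 4P_{Aroma} + P_{Brew} = 0 ⇒ P_{Aroma} = 102 + 0.25P_{Brew}.
At P_{Brew} = 71: P_{Aroma} = 102 + 0.25·71 = 119.75.

119.75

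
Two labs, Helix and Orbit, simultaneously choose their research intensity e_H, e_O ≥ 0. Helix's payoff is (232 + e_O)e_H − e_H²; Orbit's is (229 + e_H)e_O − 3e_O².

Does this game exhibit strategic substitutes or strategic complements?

Expanding Helix's payoff: 232e_H + e_Oe_H − e_H².
∂π/∂e_H = 232 + e_O − 2e_H = 0, so e_H = 116 + 0.5e_O.
The best-response slope de_H/de_O = 0.5 > 0: the reaction function is upward-sloping, so the choices are strategic complements.

strategic complements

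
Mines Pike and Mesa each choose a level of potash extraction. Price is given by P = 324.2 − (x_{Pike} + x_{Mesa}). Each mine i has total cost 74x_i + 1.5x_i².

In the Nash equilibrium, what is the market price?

240.8

Mine Pike's profit: π = x_{Pike}(324.2 − (x_{Pike} + x_{Mesa})) − 74x_{Pike} − 1.5x_{Pike}².
∂π/∂x_{Pike} = 250.2 − 5x_{Pike} − x_{Mesa} = 0, so x_{Pike} = 50.04 − 0.2x_{Mesa}.
By symmetry x_{Mesa} = x_{Pike}; substituting into the reaction function, 1.2x_{Pike} = 50.04 and x_{Pike} = 41.7.
Equilibrium price: P = 324.2 − 83.4 = 240.8.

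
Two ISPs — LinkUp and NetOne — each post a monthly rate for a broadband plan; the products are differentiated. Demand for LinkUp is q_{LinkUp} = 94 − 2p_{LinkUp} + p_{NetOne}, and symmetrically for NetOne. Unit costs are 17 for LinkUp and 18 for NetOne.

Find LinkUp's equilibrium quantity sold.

51.6

LinkUp's profit: π = (p_{LinkUp} − 17)(94 − 2p_{LinkUp} + p_{NetOne}).
∂π/∂p_{LinkUp} = 128 − 4p_{LinkUp} + p_{NetOne} = 0 ⇒ p_{LinkUp} = 32 + 0.25p_{NetOne}.
Similarly p_{NetOne} = 32.5 + 0.25p_{LinkUp}.
Plugging p_{NetOne} into LinkUp's best response: p_{LinkUp} = 32 + 0.25(32.5 + 0.25p_{LinkUp}) ⇒ 0.9375p_{LinkUp} = 40.125, so p_{LinkUp} = 42.8.
Then p_{NetOne} = 32.5 + 0.25·42.8 = 43.2.
q_{LinkUp} = 94 − 2·42.8 + 43.2 = 51.6.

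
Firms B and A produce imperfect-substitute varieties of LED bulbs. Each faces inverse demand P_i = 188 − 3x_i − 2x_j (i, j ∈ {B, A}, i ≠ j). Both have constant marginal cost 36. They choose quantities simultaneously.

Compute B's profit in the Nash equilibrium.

1083

Firm B's profit: π = x_B(188 − 3x_B − 2x_A) − 36x_B.
∂π/∂x_B = 152 − 6x_B − 2x_A = 0 ⇒ x_B = 76/3 − (1/3)x_A.
The game is symmetric, so in equilibrium x_A = x_B: the reaction function gives (4/3)x_B = 76/3, hence x_B = 19.
P_B = 188 − 3·19 − 2·19 = 93.
Profit = (93 − 36)·19 = 1083.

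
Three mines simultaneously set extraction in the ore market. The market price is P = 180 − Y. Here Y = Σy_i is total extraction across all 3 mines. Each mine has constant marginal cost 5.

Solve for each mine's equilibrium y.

A representative mine's profit is π_i = y_i(180 − Y) − 5y_i, with Y = y_i + Σ_{j≠i} y_j.
First-order condition: 175 − 2y_i − Σ_{j≠i} y_j = 0.
Imposing symmetry (y_j = y for all j) turns Σ_{j≠i} y_j into 2y, so 175 = 4y and y = 43.75.

43.75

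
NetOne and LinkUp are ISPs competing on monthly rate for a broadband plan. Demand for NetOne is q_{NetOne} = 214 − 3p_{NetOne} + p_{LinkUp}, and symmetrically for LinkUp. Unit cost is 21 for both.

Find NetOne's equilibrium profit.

3550.08

NetOne's profit: π = (p_{NetOne} − 21)(214 − 3p_{NetOne} + p_{LinkUp}).
∂π/∂p_{NetOne} = 277 − 6p_{NetOne} + p_{LinkUp} = 0 ⇒ p_{NetOne} = 277/6 + (1/6)p_{LinkUp}.
Setting p_{NetOne} = p_{LinkUp} in the reaction function: p_{NetOne} = 277/6 + (1/6)p_{NetOne}, so p_{NetOne} = (277/6) / (5/6) = 55.4.
q_{NetOne} = 214 − 3·55.4 + 55.4 = 103.2.
Profit = (55.4 − 21)·103.2 = 3550.08.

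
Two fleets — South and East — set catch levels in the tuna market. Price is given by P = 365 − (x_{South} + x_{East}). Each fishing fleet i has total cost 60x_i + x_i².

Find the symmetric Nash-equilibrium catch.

Fishing fleet South's profit: π = x_{South}(365 − (x_{South} + x_{East})) − 60x_{South} − x_{South}².
∂π/∂x_{South} = 305 − 4x_{South} − x_{East} = 0, so x_{South} = 76.25 − 0.25x_{East}.
Setting x_{South} = x_{East} in the reaction function: x_{South} = 76.25 − 0.25x_{South}, so x_{South} = 76.25 / 1.25 = 61.

61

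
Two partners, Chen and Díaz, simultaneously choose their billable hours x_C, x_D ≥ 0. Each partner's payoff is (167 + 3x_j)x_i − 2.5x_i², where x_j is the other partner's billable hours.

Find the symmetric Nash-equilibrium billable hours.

Chen's payoff is (167 + 3x_D)x_C − 2.5x_C².
∂π/∂x_C = 167 + 3x_D − 5x_C = 0, so x_C = 33.4 + 0.6x_D.
The game is symmetric, so in equilibrium x_D = x_C: the reaction function gives 0.4x_C = 33.4, hence x_C = 83.5.

83.5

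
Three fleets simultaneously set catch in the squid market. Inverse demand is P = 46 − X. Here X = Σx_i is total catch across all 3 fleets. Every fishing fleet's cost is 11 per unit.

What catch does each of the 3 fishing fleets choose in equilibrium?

8.75

A representative fishing fleet's profit is π_i = x_i(46 − X) − 11x_i, with X = x_i + Σ_{j≠i} x_j.
First-order condition: 35 − 2x_i − Σ_{j≠i} x_j = 0.
Imposing symmetry (x_j = x for all j) turns Σ_{j≠i} x_j into 2x, so 35 = 4x and x = 8.75.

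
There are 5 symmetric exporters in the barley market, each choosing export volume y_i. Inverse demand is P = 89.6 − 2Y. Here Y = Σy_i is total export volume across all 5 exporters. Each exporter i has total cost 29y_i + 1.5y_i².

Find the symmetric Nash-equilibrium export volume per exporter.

A representative exporter's profit is π_i = y_i(89.6 − 2Y) − 29y_i − 1.5y_i², with Y = y_i + Σ_{j≠i} y_j.
First-order condition: 60.6 − 7y_i − 2Σ_{j≠i} y_j = 0.
In a symmetric equilibrium every exporter chooses the same y, so Σ_{j≠i} y_j = 4y. The condition becomes 60.6 − 15y = 0, giving y = 60.6/15 = 4.04.

4.04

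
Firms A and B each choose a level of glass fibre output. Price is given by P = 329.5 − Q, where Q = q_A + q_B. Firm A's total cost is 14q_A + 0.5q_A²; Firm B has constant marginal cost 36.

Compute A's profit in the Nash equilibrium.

Firm A's profit: π = q_A(329.5 − (q_A + q_B)) − 14q_A − 0.5q_A².
∂π/∂q_A = 315.5 − 3q_A − q_B = 0, so q_A = 631/6 − (1/3)q_B.
For B: ∂π/∂q_B = 293.5 − 2q_B − q_A = 0 ⇒ q_B = 146.75 − 0.5q_A.
Plugging q_B into A's best response: q_A = 631/6 − (1/3)(146.75 − 0.5q_A) ⇒ (5/6)q_A = 56.25, so q_A = 67.5.
Then q_B = 146.75 − 0.5·67.5 = 113.
Price P = 329.5 − 180.5 = 149.
A's profit: (149 − 14)·67.5 − 0.5(67.5)² = 6834.375.

6834.375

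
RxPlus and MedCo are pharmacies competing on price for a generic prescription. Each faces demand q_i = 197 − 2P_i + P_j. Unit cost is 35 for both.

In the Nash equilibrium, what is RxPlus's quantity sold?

108

RxPlus's profit: π = (P_{RxPlus} − 35)(197 − 2P_{RxPlus} + P_{MedCo}).
∂π/∂P_{RxPlus} = 267 − 4P_{RxPlus} + P_{MedCo} = 0 ⇒ P_{RxPlus} = 66.75 + 0.25P_{MedCo}.
By symmetry P_{MedCo} = P_{RxPlus}; substituting into the reaction function, 0.75P_{RxPlus} = 66.75 and P_{RxPlus} = 89.
q_{RxPlus} = 197 − 2·89 + 89 = 108.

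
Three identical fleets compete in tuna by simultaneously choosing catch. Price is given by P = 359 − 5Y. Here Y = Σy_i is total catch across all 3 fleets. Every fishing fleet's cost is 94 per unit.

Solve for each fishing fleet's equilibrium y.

13.25

A representative fishing fleet's profit is π_i = y_i(359 − 5Y) − 94y_i, with Y = y_i + Σ_{j≠i} y_j.
First-order condition: 265 − 10y_i − 5Σ_{j≠i} y_j = 0.
Imposing symmetry (y_j = y for all j) turns Σ_{j≠i} y_j into 2y, so 265 = 20y and y = 13.25.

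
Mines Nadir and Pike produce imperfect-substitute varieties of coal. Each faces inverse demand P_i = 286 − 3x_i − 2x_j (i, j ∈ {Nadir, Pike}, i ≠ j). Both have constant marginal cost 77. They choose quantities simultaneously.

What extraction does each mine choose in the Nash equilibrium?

26.125

Mine Nadir's profit: π = x_{Nadir}(286 − 3x_{Nadir} − 2x_{Pike}) − 77x_{Nadir}.
∂π/∂x_{Nadir} = 209 − 6x_{Nadir} − 2x_{Pike} = 0 ⇒ x_{Nadir} = 209/6 − (1/3)x_{Pike}.
Setting x_{Nadir} = x_{Pike} in the reaction function: x_{Nadir} = 209/6 − (1/3)x_{Nadir}, so x_{Nadir} = (209/6) / (4/3) = 26.125.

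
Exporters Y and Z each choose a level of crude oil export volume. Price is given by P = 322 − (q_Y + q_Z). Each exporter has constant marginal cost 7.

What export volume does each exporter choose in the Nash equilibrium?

105

Exporter Y's profit: π = q_Y(322 − (q_Y + q_Z)) − 7q_Y.
∂π/∂q_Y = 315 − 2q_Y − q_Z = 0, so q_Y = 157.5 − 0.5q_Z.
The game is symmetric, so in equilibrium q_Z = q_Y: the reaction function gives 1.5q_Y = 157.5, hence q_Y = 105.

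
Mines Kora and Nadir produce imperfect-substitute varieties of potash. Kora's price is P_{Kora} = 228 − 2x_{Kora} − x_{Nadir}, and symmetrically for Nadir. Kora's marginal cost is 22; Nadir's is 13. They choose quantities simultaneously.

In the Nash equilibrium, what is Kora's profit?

Mine Kora's profit: π = x_{Kora}(228 − 2x_{Kora} − x_{Nadir}) − 22x_{Kora}.
∂π/∂x_{Kora} = 206 − 4x_{Kora} − x_{Nadir} = 0 ⇒ x_{Kora} = 51.5 − 0.25x_{Nadir}.
Similarly x_{Nadir} = 53.75 − 0.25x_{Kora}.
Solving the two reaction functions simultaneously: (1 − (−0.25)(−0.25))x_{Kora} = 51.5 − 0.25·53.75, so 0.9375x_{Kora} = 38.0625 and x_{Kora} = 40.6.
Then x_{Nadir} = 53.75 − 0.25·40.6 = 43.6.
P_{Kora} = 228 − 2·40.6 − 43.6 = 103.2.
Profit = (103.2 − 22)·40.6 = 3296.72.

3296.72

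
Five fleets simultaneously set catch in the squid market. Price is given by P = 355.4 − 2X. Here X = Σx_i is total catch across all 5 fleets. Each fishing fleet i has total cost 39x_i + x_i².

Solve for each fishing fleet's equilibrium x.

A representative fishing fleet's profit is π_i = x_i(355.4 − 2X) − 39x_i − x_i², with X = x_i + Σ_{j≠i} x_j.
First-order condition: 316.4 − 6x_i − 2Σ_{j≠i} x_j = 0.
With identical fishing fleets, set every x_j = x: then 316.4 − 6x − 8x = 0, i.e. x = 316.4/14 = 22.6.

22.6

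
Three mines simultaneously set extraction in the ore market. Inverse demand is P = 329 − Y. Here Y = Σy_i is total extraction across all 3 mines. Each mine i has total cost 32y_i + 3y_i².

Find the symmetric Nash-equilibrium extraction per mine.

29.7

A representative mine's profit is π_i = y_i(329 − Y) − 32y_i − 3y_i², with Y = y_i + Σ_{j≠i} y_j.
First-order condition: 297 − 8y_i − Σ_{j≠i} y_j = 0.
With identical mines, set every y_j = y: then 297 − 8y − 2y = 0, i.e. y = 297/10 = 29.7.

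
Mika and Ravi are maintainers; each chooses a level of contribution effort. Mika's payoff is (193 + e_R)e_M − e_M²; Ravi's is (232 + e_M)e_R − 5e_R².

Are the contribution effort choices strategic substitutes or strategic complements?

strategic complements

Expanding Mika's payoff: 193e_M + e_Re_M − e_M².
∂π/∂e_M = 193 + e_R − 2e_M = 0, so e_M = 96.5 + 0.5e_R.
The best-response slope de_M/de_R = 0.5 > 0: the reaction function is upward-sloping, so the choices are strategic complements.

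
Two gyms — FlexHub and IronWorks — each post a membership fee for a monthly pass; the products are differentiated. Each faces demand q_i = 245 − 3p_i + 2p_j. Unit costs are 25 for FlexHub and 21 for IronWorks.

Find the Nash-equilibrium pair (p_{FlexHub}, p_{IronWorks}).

FlexHub's profit: π = (p_{FlexHub} − 25)(245 − 3p_{FlexHub} + 2p_{IronWorks}).
∂π/∂p_{FlexHub} = 320 − 6p_{FlexHub} + 2p_{IronWorks} = 0 ⇒ p_{FlexHub} = 160/3 + (1/3)p_{IronWorks}.
Similarly p_{IronWorks} = 154/3 + (1/3)p_{FlexHub}.
Plugging p_{IronWorks} into FlexHub's best response: p_{FlexHub} = 160/3 + (1/3)(154/3 + (1/3)p_{FlexHub}) ⇒ (8/9)p_{FlexHub} = 634/9, so p_{FlexHub} = 79.25.
Then p_{IronWorks} = 154/3 + (1/3)·79.25 = 77.75.

79.25, 77.75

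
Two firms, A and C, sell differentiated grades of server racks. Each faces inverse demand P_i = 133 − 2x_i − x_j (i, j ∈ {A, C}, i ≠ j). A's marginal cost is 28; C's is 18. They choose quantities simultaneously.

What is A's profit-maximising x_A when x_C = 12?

Firm A's profit: π = x_A(133 − 2x_A − x_C) − 28x_A.
∂π/∂x_A = 105 − 4x_A − x_C = 0 ⇒ x_A = 26.25 − 0.25x_C.
At x_C = 12: x_A = 26.25 − 0.25·12 = 23.25.

23.25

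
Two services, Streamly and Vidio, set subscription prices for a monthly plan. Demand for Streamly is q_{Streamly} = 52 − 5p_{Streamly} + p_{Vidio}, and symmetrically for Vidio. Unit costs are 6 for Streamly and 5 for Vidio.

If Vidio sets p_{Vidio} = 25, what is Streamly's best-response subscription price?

10.7

Streamly's profit: π = (p_{Streamly} − 6)(52 − 5p_{Streamly} + p_{Vidio}).
∂π/∂p_{Streamly} = 82 − 10p_{Streamly} + p_{Vidio} = 0 ⇒ p_{Streamly} = 8.2 + 0.1p_{Vidio}.
At p_{Vidio} = 25: p_{Streamly} = 8.2 + 0.1·25 = 10.7.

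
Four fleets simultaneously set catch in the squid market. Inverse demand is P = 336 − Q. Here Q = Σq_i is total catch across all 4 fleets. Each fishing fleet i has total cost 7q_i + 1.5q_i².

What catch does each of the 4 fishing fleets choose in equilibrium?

41.125

A representative fishing fleet's profit is π_i = q_i(336 − Q) − 7q_i − 1.5q_i², with Q = q_i + Σ_{j≠i} q_j.
First-order condition: 329 − 5q_i − Σ_{j≠i} q_j = 0.
Imposing symmetry (q_j = q for all j) turns Σ_{j≠i} q_j into 3q, so 329 = 8q and q = 41.125.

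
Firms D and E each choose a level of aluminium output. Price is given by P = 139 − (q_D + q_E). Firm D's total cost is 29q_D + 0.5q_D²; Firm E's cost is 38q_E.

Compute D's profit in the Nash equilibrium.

Firm D's profit: π = q_D(139 − (q_D + q_E)) − 29q_D − 0.5q_D².
∂π/∂q_D = 110 − 3q_D − q_E = 0, so q_D = 110/3 − (1/3)q_E.
For E: ∂π/∂q_E = 101 − 2q_E − q_D = 0 ⇒ q_E = 50.5 − 0.5q_D.
Plugging q_E into D's best response: q_D = 110/3 − (1/3)(50.5 − 0.5q_D) ⇒ (5/6)q_D = 119/6, so q_D = 23.8.
Then q_E = 50.5 − 0.5·23.8 = 38.6.
Price P = 139 − 62.4 = 76.6.
D's profit: (76.6 − 29)·23.8 − 0.5(23.8)² = 849.66.

849.66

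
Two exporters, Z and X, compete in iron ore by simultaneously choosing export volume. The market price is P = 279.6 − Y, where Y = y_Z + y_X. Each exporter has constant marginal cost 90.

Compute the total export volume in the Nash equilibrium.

Exporter Z's profit: π = y_Z(279.6 − (y_Z + y_X)) − 90y_Z.
∂π/∂y_Z = 189.6 − 2y_Z − y_X = 0, so y_Z = 94.8 − 0.5y_X.
Setting y_Z = y_X in the reaction function: y_Z = 94.8 − 0.5y_Z, so y_Z = 94.8 / 1.5 = 63.2.
Total export volume: 63.2 + 63.2 = 126.4.

126.4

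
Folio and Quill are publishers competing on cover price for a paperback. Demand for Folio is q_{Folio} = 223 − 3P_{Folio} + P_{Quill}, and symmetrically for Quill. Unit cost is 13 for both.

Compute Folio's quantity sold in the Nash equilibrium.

118.2

Folio's profit: π = (P_{Folio} − 13)(223 − 3P_{Folio} + P_{Quill}).
∂π/∂P_{Folio} = 262 − 6P_{Folio} + P_{Quill} = 0 ⇒ P_{Folio} = 131/3 + (1/6)P_{Quill}.
Setting P_{Folio} = P_{Quill} in the reaction function: P_{Folio} = 131/3 + (1/6)P_{Folio}, so P_{Folio} = (131/3) / (5/6) = 52.4.
q_{Folio} = 223 − 3·52.4 + 52.4 = 118.2.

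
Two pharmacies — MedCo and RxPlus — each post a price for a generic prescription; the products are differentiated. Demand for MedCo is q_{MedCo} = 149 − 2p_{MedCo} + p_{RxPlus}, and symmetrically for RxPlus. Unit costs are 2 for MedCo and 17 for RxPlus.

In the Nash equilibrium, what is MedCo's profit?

5202

MedCo's profit: π = (p_{MedCo} − 2)(149 − 2p_{MedCo} + p_{RxPlus}).
∂π/∂p_{MedCo} = 153 − 4p_{MedCo} + p_{RxPlus} = 0 ⇒ p_{MedCo} = 38.25 + 0.25p_{RxPlus}.
Similarly p_{RxPlus} = 45.75 + 0.25p_{MedCo}.
Substituting the second reaction function into the first: p_{MedCo} = 38.25 + 0.25(45.75 + 0.25p_{MedCo}), which gives 0.9375p_{MedCo} = 49.6875 ⇒ p_{MedCo} = 53.
Then p_{RxPlus} = 45.75 + 0.25·53 = 59.
q_{MedCo} = 149 − 2·53 + 59 = 102.
Profit = (53 − 2)·102 = 5202.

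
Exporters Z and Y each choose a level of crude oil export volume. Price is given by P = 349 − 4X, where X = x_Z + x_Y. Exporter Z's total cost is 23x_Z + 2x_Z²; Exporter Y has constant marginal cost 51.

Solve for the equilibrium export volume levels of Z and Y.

Exporter Z's profit: π = x_Z(349 − 4(x_Z + x_Y)) − 23x_Z − 2x_Z².
∂π/∂x_Z = 326 − 12x_Z − 4x_Y = 0, so x_Z = 163/6 − (1/3)x_Y.
For Y: ∂π/∂x_Y = 298 − 8x_Y − 4x_Z = 0 ⇒ x_Y = 37.25 − 0.5x_Z.
Plugging x_Y into Z's best response: x_Z = 163/6 − (1/3)(37.25 − 0.5x_Z) ⇒ (5/6)x_Z = 14.75, so x_Z = 17.7.
Then x_Y = 37.25 − 0.5·17.7 = 28.4.

17.7, 28.4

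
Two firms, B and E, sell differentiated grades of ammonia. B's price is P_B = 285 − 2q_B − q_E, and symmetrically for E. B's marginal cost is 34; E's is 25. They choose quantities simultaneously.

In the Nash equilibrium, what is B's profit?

4920.32

Firm B's profit: π = q_B(285 − 2q_B − q_E) − 34q_B.
∂π/∂q_B = 251 − 4q_B − q_E = 0 ⇒ q_B = 62.75 − 0.25q_E.
Similarly q_E = 65 − 0.25q_B.
Plugging q_E into B's best response: q_B = 62.75 − 0.25(65 − 0.25q_B) ⇒ 0.9375q_B = 46.5, so q_B = 49.6.
Then q_E = 65 − 0.25·49.6 = 52.6.
P_B = 285 − 2·49.6 − 52.6 = 133.2.
Profit = (133.2 − 34)·49.6 = 4920.32.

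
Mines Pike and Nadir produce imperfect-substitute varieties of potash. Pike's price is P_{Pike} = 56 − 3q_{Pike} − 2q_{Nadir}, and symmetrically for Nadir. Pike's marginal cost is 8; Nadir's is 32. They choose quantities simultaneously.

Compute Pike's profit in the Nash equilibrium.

168.75

Mine Pike's profit: π = q_{Pike}(56 − 3q_{Pike} − 2q_{Nadir}) − 8q_{Pike}.
∂π/∂q_{Pike} = 48 − 6q_{Pike} − 2q_{Nadir} = 0 ⇒ q_{Pike} = 8 − (1/3)q_{Nadir}.
Similarly q_{Nadir} = 4 − (1/3)q_{Pike}.
Plugging q_{Nadir} into Pike's best response: q_{Pike} = 8 − (1/3)(4 − (1/3)q_{Pike}) ⇒ (8/9)q_{Pike} = 20/3, so q_{Pike} = 7.5.
Then q_{Nadir} = 4 − (1/3)·7.5 = 1.5.
P_{Pike} = 56 − 3·7.5 − 2·1.5 = 30.5.
Profit = (30.5 − 8)·7.5 = 168.75.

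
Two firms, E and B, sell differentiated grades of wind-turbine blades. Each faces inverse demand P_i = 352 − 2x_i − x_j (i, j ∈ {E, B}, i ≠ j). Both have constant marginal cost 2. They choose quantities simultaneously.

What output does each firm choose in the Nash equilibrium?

70

Firm E's profit: π = x_E(352 − 2x_E − x_B) − 2x_E.
∂π/∂x_E = 350 − 4x_E − x_B = 0 ⇒ x_E = 87.5 − 0.25x_B.
The game is symmetric, so in equilibrium x_B = x_E: the reaction function gives 1.25x_E = 87.5, hence x_E = 70.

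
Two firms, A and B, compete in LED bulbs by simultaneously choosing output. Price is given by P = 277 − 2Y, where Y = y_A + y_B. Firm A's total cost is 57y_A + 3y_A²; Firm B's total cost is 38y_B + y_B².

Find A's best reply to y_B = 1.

21.8

Firm A's profit: π = y_A(277 − 2(y_A + y_B)) − 57y_A − 3y_A².
∂π/∂y_A = 220 − 10y_A − 2y_B = 0, so y_A = 22 − 0.2y_B.
At y_B = 1: y_A = 22 − 0.2·1 = 21.8.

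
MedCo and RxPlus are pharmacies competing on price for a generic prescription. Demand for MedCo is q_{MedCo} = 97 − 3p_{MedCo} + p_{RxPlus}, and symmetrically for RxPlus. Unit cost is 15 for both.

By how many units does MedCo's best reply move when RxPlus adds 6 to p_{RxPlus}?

1

MedCo's profit: π = (p_{MedCo} − 15)(97 − 3p_{MedCo} + p_{RxPlus}).
∂π/∂p_{MedCo} = 142 − 6p_{MedCo} + p_{RxPlus} = 0 ⇒ p_{MedCo} = 71/3 + (1/6)p_{RxPlus}.
The reaction-function slope is 1/6, so a 6-unit rise in p_{RxPlus} moves p_{MedCo} by 1/6 × 6 = 1. MedCo's best response rises — the actions are strategic complements.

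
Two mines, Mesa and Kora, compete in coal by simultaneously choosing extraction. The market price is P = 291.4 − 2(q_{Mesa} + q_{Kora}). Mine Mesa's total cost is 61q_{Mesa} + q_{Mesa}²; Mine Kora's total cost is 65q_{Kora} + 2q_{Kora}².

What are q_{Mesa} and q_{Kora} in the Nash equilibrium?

Mine Mesa's profit: π = q_{Mesa}(291.4 − 2(q_{Mesa} + q_{Kora})) − 61q_{Mesa} − q_{Mesa}².
∂π/∂q_{Mesa} = 230.4 − 6q_{Mesa} − 2q_{Kora} = 0, so q_{Mesa} = 38.4 − (1/3)q_{Kora}.
For Kora: ∂π/∂q_{Kora} = 226.4 − 8q_{Kora} − 2q_{Mesa} = 0 ⇒ q_{Kora} = 28.3 − 0.25q_{Mesa}.
Plugging q_{Kora} into Mesa's best response: q_{Mesa} = 38.4 − (1/3)(28.3 − 0.25q_{Mesa}) ⇒ (11/12)q_{Mesa} = 869/30, so q_{Mesa} = 31.6.
Then q_{Kora} = 28.3 − 0.25·31.6 = 20.4.

31.6, 20.4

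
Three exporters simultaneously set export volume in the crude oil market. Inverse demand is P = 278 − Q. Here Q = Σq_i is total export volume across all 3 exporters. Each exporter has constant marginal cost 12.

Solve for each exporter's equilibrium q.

66.5

A representative exporter's profit is π_i = q_i(278 − Q) − 12q_i, with Q = q_i + Σ_{j≠i} q_j.
First-order condition: 266 − 2q_i − Σ_{j≠i} q_j = 0.
With identical exporters, set every q_j = q: then 266 − 2q − 2q = 0, i.e. q = 266/4 = 66.5.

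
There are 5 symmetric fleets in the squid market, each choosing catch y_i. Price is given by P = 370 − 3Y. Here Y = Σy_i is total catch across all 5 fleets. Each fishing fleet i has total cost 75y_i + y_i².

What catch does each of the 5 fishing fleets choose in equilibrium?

14.75

A representative fishing fleet's profit is π_i = y_i(370 − 3Y) − 75y_i − y_i², with Y = y_i + Σ_{j≠i} y_j.
First-order condition: 295 − 8y_i − 3Σ_{j≠i} y_j = 0.
With identical fishing fleets, set every y_j = y: then 295 − 8y − 12y = 0, i.e. y = 295/20 = 14.75.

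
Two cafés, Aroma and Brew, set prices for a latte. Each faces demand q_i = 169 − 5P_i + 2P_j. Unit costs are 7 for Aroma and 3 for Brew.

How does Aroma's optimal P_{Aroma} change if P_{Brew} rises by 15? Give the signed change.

Aroma's profit: π = (P_{Aroma} − 7)(169 − 5P_{Aroma} + 2P_{Brew}).
∂π/∂P_{Aroma} = 204 − 10P_{Aroma} + 2P_{Brew} = 0 ⇒ P_{Aroma} = 20.4 + 0.2P_{Brew}.
The reaction-function slope is 0.2, so a 15-unit rise in P_{Brew} moves P_{Aroma} by 0.2 × 15 = 3. Aroma's best response rises — the actions are strategic complements.

3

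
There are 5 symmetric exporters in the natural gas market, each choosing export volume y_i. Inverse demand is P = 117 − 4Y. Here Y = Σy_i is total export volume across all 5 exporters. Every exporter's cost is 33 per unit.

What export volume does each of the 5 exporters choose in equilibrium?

3.5

A representative exporter's profit is π_i = y_i(117 − 4Y) − 33y_i, with Y = y_i + Σ_{j≠i} y_j.
First-order condition: 84 − 8y_i − 4Σ_{j≠i} y_j = 0.
In a symmetric equilibrium every exporter chooses the same y, so Σ_{j≠i} y_j = 4y. The condition becomes 84 − 24y = 0, giving y = 84/24 = 3.5.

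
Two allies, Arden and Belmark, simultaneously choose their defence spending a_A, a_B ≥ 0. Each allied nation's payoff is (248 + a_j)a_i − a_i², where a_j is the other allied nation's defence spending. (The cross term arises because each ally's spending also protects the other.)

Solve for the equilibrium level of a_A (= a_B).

248

Arden's payoff is (248 + a_B)a_A − a_A².
∂π/∂a_A = 248 + a_B − 2a_A = 0, so a_A = 124 + 0.5a_B.
By symmetry a_B = a_A; substituting into the reaction function, 0.5a_A = 124 and a_A = 248.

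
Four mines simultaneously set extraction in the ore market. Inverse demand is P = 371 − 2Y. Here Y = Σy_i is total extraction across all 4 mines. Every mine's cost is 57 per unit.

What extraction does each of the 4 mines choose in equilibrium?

A representative mine's profit is π_i = y_i(371 − 2Y) − 57y_i, with Y = y_i + Σ_{j≠i} y_j.
First-order condition: 314 − 4y_i − 2Σ_{j≠i} y_j = 0.
Imposing symmetry (y_j = y for all j) turns Σ_{j≠i} y_j into 3y, so 314 = 10y and y = 31.4.

31.4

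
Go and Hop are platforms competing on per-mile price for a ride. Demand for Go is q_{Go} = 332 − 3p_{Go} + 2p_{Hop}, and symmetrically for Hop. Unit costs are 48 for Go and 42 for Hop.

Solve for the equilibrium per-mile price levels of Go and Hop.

Go's profit: π = (p_{Go} − 48)(332 − 3p_{Go} + 2p_{Hop}).
∂π/∂p_{Go} = 476 − 6p_{Go} + 2p_{Hop} = 0 ⇒ p_{Go} = 238/3 + (1/3)p_{Hop}.
Similarly p_{Hop} = 229/3 + (1/3)p_{Go}.
Plugging p_{Hop} into Go's best response: p_{Go} = 238/3 + (1/3)(229/3 + (1/3)p_{Go}) ⇒ (8/9)p_{Go} = 943/9, so p_{Go} = 117.875.
Then p_{Hop} = 229/3 + (1/3)·117.875 = 115.625.

117.875, 115.625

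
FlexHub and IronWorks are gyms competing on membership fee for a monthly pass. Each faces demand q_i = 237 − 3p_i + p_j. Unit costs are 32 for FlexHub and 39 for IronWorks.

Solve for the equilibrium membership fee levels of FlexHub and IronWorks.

67.2, 70.2

FlexHub's profit: π = (p_{FlexHub} − 32)(237 − 3p_{FlexHub} + p_{IronWorks}).
∂π/∂p_{FlexHub} = 333 − 6p_{FlexHub} + p_{IronWorks} = 0 ⇒ p_{FlexHub} = 55.5 + (1/6)p_{IronWorks}.
Similarly p_{IronWorks} = 59 + (1/6)p_{FlexHub}.
Solving the two reaction functions simultaneously: (1 − (1/6)(1/6))p_{FlexHub} = 55.5 + (1/6)·59, so (35/36)p_{FlexHub} = 196/3 and p_{FlexHub} = 67.2.
Then p_{IronWorks} = 59 + (1/6)·67.2 = 70.2.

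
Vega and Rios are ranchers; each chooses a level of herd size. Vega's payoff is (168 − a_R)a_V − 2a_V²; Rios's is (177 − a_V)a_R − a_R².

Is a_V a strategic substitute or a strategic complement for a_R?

strategic substitutes

Expanding Vega's payoff: 168a_V − a_Ra_V − 2a_V².
∂π/∂a_V = 168 − a_R − 4a_V = 0, so a_V = 42 − 0.25a_R.
The best-response slope da_V/da_R = −0.25 < 0: the reaction function is downward-sloping, so the choices are strategic substitutes.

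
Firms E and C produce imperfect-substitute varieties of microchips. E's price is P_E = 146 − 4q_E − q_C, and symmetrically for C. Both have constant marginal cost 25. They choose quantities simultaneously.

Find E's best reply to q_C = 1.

Firm E's profit: π = q_E(146 − 4q_E − q_C) − 25q_E.
∂π/∂q_E = 121 − 8q_E − q_C = 0 ⇒ q_E = 15.125 − 0.125q_C.
At q_C = 1: q_E = 15.125 − 0.125·1 = 15.

15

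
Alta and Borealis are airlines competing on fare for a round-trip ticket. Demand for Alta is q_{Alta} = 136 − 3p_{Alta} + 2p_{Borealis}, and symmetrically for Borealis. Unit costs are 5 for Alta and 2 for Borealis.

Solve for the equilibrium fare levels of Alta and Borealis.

Alta's profit: π = (p_{Alta} − 5)(136 − 3p_{Alta} + 2p_{Borealis}).
∂π/∂p_{Alta} = 151 − 6p_{Alta} + 2p_{Borealis} = 0 ⇒ p_{Alta} = 151/6 + (1/3)p_{Borealis}.
Similarly p_{Borealis} = 71/3 + (1/3)p_{Alta}.
Substituting the second reaction function into the first: p_{Alta} = 151/6 + (1/3)(71/3 + (1/3)p_{Alta}), which gives (8/9)p_{Alta} = 595/18 ⇒ p_{Alta} = 37.1875.
Then p_{Borealis} = 71/3 + (1/3)·37.1875 = 36.0625.

37.1875, 36.0625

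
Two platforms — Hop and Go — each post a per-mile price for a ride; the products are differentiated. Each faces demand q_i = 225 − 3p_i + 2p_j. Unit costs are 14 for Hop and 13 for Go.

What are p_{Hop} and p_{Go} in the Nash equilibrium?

Hop's profit: π = (p_{Hop} − 14)(225 − 3p_{Hop} + 2p_{Go}).
∂π/∂p_{Hop} = 267 − 6p_{Hop} + 2p_{Go} = 0 ⇒ p_{Hop} = 44.5 + (1/3)p_{Go}.
Similarly p_{Go} = 44 + (1/3)p_{Hop}.
Solving the two reaction functions simultaneously: (1 − (1/3)(1/3))p_{Hop} = 44.5 + (1/3)·44, so (8/9)p_{Hop} = 355/6 and p_{Hop} = 66.5625.
Then p_{Go} = 44 + (1/3)·66.5625 = 66.1875.

66.5625, 66.1875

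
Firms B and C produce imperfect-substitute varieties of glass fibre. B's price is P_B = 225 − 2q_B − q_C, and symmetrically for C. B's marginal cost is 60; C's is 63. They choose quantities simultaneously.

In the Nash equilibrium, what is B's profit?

2204.48

Firm B's profit: π = q_B(225 − 2q_B − q_C) − 60q_B.
∂π/∂q_B = 165 − 4q_B − q_C = 0 ⇒ q_B = 41.25 − 0.25q_C.
Similarly q_C = 40.5 − 0.25q_B.
Plugging q_C into B's best response: q_B = 41.25 − 0.25(40.5 − 0.25q_B) ⇒ 0.9375q_B = 31.125, so q_B = 33.2.
Then q_C = 40.5 − 0.25·33.2 = 32.2.
P_B = 225 − 2·33.2 − 32.2 = 126.4.
Profit = (126.4 − 60)·33.2 = 2204.48.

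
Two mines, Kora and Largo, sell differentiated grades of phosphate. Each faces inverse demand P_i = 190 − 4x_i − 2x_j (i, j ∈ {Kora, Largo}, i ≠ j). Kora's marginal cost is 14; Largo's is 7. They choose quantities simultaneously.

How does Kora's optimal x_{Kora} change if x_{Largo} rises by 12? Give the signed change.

Mine Kora's profit: π = x_{Kora}(190 − 4x_{Kora} − 2x_{Largo}) − 14x_{Kora}.
∂π/∂x_{Kora} = 176 − 8x_{Kora} − 2x_{Largo} = 0 ⇒ x_{Kora} = 22 − 0.25x_{Largo}.
The reaction-function slope is −0.25, so a 12-unit rise in x_{Largo} moves x_{Kora} by −0.25 × 12 = −3. Kora's best response falls — the actions are strategic substitutes.

-3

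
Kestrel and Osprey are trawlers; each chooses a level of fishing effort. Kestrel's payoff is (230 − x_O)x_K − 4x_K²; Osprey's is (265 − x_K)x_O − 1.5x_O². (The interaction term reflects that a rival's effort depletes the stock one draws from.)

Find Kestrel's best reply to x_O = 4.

Expanding Kestrel's payoff: 230x_K − x_Ox_K − 4x_K².
∂π/∂x_K = 230 − x_O − 8x_K = 0, so x_K = 28.75 − 0.125x_O.
At x_O = 4: x_K = 28.75 − 0.125·4 = 28.25.

28.25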